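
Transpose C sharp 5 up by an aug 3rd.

E double-sharp 5

Three letter names up from C: E.
An augmented third is 5 semitones; 5 semitones up from C#5 gives E##5.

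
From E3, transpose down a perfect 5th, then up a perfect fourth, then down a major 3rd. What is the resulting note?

Bb2

Down a perfect fifth from E3: A2 (7 semitones down).
A2 up a perfect fourth → D3 (5 semitones).
D3 down a major third → Bb2 (4 semitones).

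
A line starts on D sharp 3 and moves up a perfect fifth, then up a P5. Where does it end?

E sharp 4

A perfect fifth up from D#3 is A#3.
A perfect fifth up from A#3 is E#4.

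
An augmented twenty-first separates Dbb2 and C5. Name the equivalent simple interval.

Take out 2 octaves (14 from the number): 21 − 14 = 7.
So an augmented twenty-first is 2 octaves plus an augmented seventh. The quality is unchanged.

augmented seventh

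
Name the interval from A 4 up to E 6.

A to E spans five letter names (A-B-C-D-E), plus an octave — that makes it a twelfth of some quality.
A4 to E6 is 19 semitones, matching the perfect twelfth exactly, so the quality is perfect.
(Equivalently, a compound perfect fifth: a perfect fifth plus an octave.)

perfect twelfth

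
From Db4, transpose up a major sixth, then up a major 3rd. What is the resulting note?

Db4 up a major sixth → Bb4 (9 semitones).
A major third up from Bb4 is D5.

D5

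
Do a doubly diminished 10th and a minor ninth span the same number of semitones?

Yes

A doubly diminished tenth = 13 semitones = a minor ninth; enharmonically equal.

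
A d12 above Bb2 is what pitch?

The twelfth's letter: B up five letter names plus an octave → F.
Moving 18 semitones up from Bb2 (the size of a diminished twelfth) reaches Fb4.

Fb4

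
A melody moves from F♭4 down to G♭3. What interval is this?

Descending from Fb4 to Gb3 is the same interval as ascending Gb3 to Fb4.
G to F spans seven letter names (G-A-B-C-D-E-F), so the interval is some kind of seventh.
Gb3 to Fb4 is 10 semitones, a half step short of the major seventh (11), so this is minor.

minor seventh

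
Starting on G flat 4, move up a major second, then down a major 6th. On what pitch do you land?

Up a major second from Gb4: Ab4 (2 semitones up).
Ab4 down a major sixth → Cb4 (9 semitones).

C flat 4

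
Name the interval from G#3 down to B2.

Descending from G#3 to B2 is the same interval as ascending B2 to G#3.
B to G spans six letter names (B-C-D-E-F-G) — that makes it a sixth of some quality.
Counting semitones, B2→G#3 is 9, which is the major sixth.

major 6th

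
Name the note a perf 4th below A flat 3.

The fourth takes the letter from A down to E.
A perfect fourth is 5 semitones; 5 semitones down from Ab3 gives Eb3.

E flat 3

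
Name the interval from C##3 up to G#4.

C to G spans five letter names (C-D-E-F-G), plus an octave — that makes it a twelfth of some quality.
The perfect twelfth is 19 semitones; here we have 18, one semitone narrower: diminished.
(Equivalently, a compound diminished fifth: a diminished fifth plus an octave.)

d12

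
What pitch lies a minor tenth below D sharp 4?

Three letters down from D (plus an octave) reaches B.
A minor tenth is 15 semitones; 15 semitones down from D#4 gives B#2.

B sharp 2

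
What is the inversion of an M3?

m6

Interval numbers invert to sum to nine: 3 + 6 = 9, so a third inverts to a sixth.
Quality inverts too: major becomes minor. That makes the inversion a minor sixth.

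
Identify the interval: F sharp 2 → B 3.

F to B spans four letter names (F-G-A-B), plus an octave: an eleventh.
F#2 to B3 is 17 semitones, matching the perfect eleventh exactly, so the quality is perfect.
(Equivalently, a compound perfect fourth: a perfect fourth plus an octave.)

perfect eleventh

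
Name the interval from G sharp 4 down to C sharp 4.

P5

Descending from G#4 to C#4 is the same interval as ascending C#4 to G#4.
C to G spans five letter names (C-D-E-F-G): a fifth.
C#4 to G#4 is 7 semitones, matching the perfect fifth exactly, so the quality is perfect.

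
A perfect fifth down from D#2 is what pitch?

Counting five letter names down from D lands on G.
A perfect fifth is 7 semitones; 7 semitones down from D#2 gives G#1.

G#1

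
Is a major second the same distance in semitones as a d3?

Yes

Both span 2 semitones: a major second and a diminished third are the same chromatic distance.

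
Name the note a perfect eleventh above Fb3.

Bbb4

The eleventh's letter: F up four letter names plus an octave → B.
A perfect eleventh is 17 semitones; 17 semitones up from Fb3 gives Bbb4.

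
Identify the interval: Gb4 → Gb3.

P8

Descending from Gb4 to Gb3 is the same interval as ascending Gb3 to Gb4.
G to G is the same letter name, plus an octave — that makes it an octave of some quality.
The perfect octave spans 12 semitones, and Gb3 to Gb4 is exactly 12 semitones — so this is a perfect octave.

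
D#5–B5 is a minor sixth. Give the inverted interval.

major 3rd

Interval numbers invert to sum to nine: 6 + 3 = 9, so a sixth inverts to a third.
And minor becomes major under inversion, so we get a major third.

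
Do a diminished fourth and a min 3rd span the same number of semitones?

No

A diminished fourth is 4 semitones but a minor third is 3 semitones — different sizes.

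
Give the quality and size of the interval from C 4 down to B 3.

Descending from C4 to B3 is the same interval as ascending B3 to C4.
B to C spans two letter names (B-C), so the interval is some kind of second.
A major second would be 2 semitones, but B3 to C4 is 1 — one semitone narrower, making it a minor second.

minor 2nd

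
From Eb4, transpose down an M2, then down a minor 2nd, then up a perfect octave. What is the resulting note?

C5

Down a major second from Eb4: Db4 (2 semitones down).
Db4 down a minor second → C4 (1 semitone).
A perfect octave up from C4 is C5.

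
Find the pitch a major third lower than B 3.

The third takes the letter from B down to G.
A major third is 4 semitones; 4 semitones down from B3 gives G3.

G 3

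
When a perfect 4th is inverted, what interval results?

Inverted interval numbers add to nine, so a fourth pairs with a fifth (4 + 5 = 9).
And perfect stays perfect under inversion, so we get a perfect fifth.

perfect 5th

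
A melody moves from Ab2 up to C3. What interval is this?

A to C spans three letter names (A-B-C) — that makes it a third of some quality.
The major third spans 4 semitones, and Ab2 to C3 is exactly 4 semitones — so this is a major third.

major third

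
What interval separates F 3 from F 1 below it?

Descending from F3 to F1 is the same interval as ascending F1 to F3.
F to F is the same letter name, plus 2 octaves: a fifteenth.
The perfect fifteenth spans 24 semitones, and F1 to F3 is exactly 24 semitones — so this is a perfect fifteenth.
(Equivalently, a compound perfect octave: a perfect octave plus an octave.)

P15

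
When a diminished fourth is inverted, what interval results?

augmented 5th

Interval numbers invert to sum to nine: 4 + 5 = 9, so a fourth inverts to a fifth.
Quality inverts too: diminished becomes augmented. That makes the inversion an augmented fifth.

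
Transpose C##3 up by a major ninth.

D##4

Two letters up from C (plus an octave) reaches D.
A major ninth is 14 semitones; 14 semitones up from C##3 gives D##4.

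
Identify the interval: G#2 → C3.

d4

G to C spans four letter names (G-A-B-C), so the interval is some kind of fourth.
A perfect fourth would be 5 semitones; G#2 to C3 is 4, one semitone narrower, so the interval is diminished.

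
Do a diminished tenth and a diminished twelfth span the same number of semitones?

No

14 semitones (diminished tenth) vs 18 semitones (diminished twelfth): not equal.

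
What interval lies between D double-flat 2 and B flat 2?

augmented 6th

D to B spans six letter names (D-E-F-G-A-B): a sixth.
The major sixth is 9 semitones; here we have 10, one semitone wider: augmented.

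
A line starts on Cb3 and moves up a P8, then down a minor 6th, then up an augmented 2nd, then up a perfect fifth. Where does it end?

C#4

Cb3 up a perfect octave → Cb4 (12 semitones).
Down a minor sixth from Cb4: Eb3 (8 semitones down).
Up an augmented second from Eb3: F#3 (3 semitones up).
A perfect fifth up from F#3 is C#4.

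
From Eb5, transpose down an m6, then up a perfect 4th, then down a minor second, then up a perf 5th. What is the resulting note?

F#5

Eb5 down a minor sixth → G4 (8 semitones).
A perfect fourth up from G4 is C5.
C5 down a minor second → B4 (1 semitone).
B4 up a perfect fifth → F#5 (7 semitones).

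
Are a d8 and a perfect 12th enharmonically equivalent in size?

No

11 semitones (diminished octave) vs 19 semitones (perfect twelfth): not equal.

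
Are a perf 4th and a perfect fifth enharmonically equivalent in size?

No

A perfect fourth spans 5 semitones; a perfect fifth spans 7 semitones. They differ by 2.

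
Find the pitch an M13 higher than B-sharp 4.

The thirteenth's letter: B up six letter names plus an octave → G.
A major thirteenth is 21 semitones; 21 semitones up from B#4 gives G##6.

G-double-sharp 6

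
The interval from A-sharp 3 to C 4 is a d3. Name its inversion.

A6

The rule of nine gives the new number: 9 − 3 = 6, so a third becomes a sixth.
And diminished becomes augmented under inversion, so we get an augmented sixth.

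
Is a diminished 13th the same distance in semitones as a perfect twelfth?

Yes

A diminished thirteenth = 19 semitones = a perfect twelfth; enharmonically equal.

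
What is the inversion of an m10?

major sixth

First reduce the compound minor tenth to its simple form, a minor third.
Inverted interval numbers add to nine, so a third pairs with a sixth (3 + 6 = 9).
Quality inverts too: minor becomes major. That makes the inversion a major sixth.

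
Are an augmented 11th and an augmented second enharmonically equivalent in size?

No

An augmented eleventh spans 18 semitones; an augmented second spans 3 semitones. They differ by 15.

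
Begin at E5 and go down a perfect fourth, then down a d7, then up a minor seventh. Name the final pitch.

A perfect fourth down from E5 is B4.
B4 down a diminished seventh → C##4 (9 semitones).
Up a minor seventh from C##4: B#4 (10 semitones up).

B#4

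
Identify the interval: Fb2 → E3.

augmented 7th

F to E spans seven letter names (F-G-A-B-C-D-E): a seventh.
The major seventh is 11 semitones; here we have 12, one semitone wider: augmented.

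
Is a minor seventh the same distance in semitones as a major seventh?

No

A minor seventh is 10 semitones but a major seventh is 11 semitones — different sizes.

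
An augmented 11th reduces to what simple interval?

Each octave removed subtracts seven from the number: 11 − 7 = 4.
So an augmented eleventh is an octave plus an augmented fourth. The quality is unchanged.

augmented 4th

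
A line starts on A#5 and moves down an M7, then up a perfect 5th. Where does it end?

F#5

Down a major seventh from A#5: B4 (11 semitones down).
Up a perfect fifth from B4: F#5 (7 semitones up).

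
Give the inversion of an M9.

First reduce the compound major ninth to its simple form, a major second.
The rule of nine gives the new number: 9 − 2 = 7, so a second becomes a seventh.
Quality inverts too: major becomes minor. That makes the inversion a minor seventh.

minor 7th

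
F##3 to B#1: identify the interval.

Descending from F##3 to B#1 is the same interval as ascending B#1 to F##3.
B to F spans five letter names (B-C-D-E-F), plus an octave — that makes it a twelfth of some quality.
Counting semitones, B#1→F##3 is 19, which is the perfect twelfth.
(Equivalently, a compound perfect fifth: a perfect fifth plus an octave.)

perfect twelfth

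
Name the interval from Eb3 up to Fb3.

E to F spans two letter names (E-F) — that makes it a second of some quality.
At 1 semitone, Eb3→Fb3 falls one short of a major second: minor.

minor second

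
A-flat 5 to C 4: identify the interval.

minor 13th

Descending from Ab5 to C4 is the same interval as ascending C4 to Ab5.
C to A spans six letter names (C-D-E-F-G-A), plus an octave — that makes it a thirteenth of some quality.
C4 to Ab5 is 20 semitones, a half step short of the major thirteenth (21), so this is minor.
(Equivalently, a compound minor sixth: a minor sixth plus an octave.)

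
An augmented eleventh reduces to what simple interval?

Subtracting seven from the interval number removes an octave: 11 − 7 = 4.
Quality carries through unchanged, so the simple form is an augmented fourth.

augmented 4th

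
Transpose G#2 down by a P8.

The letter stays G (same as the start), shifted an octave down.
A perfect octave spans 12 semitones, so from G#2 the target pitch is G#1.

G#1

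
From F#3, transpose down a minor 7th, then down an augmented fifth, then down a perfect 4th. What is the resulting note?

F#3 down a minor seventh → G#2 (10 semitones).
G#2 down an augmented fifth → C2 (8 semitones).
C2 down a perfect fourth → G1 (5 semitones).

G1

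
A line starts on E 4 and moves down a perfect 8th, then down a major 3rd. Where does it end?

C 3

A perfect octave down from E4 is E3.
E3 down a major third → C3 (4 semitones).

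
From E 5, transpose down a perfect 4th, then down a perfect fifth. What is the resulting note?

E 4

A perfect fourth down from E5 is B4.
A perfect fifth down from B4 is E4.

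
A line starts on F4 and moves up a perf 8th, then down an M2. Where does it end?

F4 up a perfect octave → F5 (12 semitones).
A major second down from F5 is Eb5.

Eb5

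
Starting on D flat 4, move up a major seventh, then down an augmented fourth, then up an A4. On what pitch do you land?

A major seventh up from Db4 is C5.
Down an augmented fourth from C5: Gb4 (6 semitones down).
Up an augmented fourth from Gb4: C5 (6 semitones up).

C 5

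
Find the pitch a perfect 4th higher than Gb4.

Cb5

Counting four letter names up from G lands on C.
A perfect fourth is 5 semitones; 5 semitones up from Gb4 gives Cb5.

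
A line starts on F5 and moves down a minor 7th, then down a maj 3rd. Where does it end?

Eb4

F5 down a minor seventh → G4 (10 semitones).
G4 down a major third → Eb4 (4 semitones).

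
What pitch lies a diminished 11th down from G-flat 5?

Counting four letter names plus an octave down from G lands on D.
Moving 16 semitones down from Gb5 (the size of a diminished eleventh) reaches D4.

D 4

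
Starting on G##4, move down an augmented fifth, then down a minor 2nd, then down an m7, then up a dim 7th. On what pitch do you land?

Down an augmented fifth from G##4: C#4 (8 semitones down).
Down a minor second from C#4: B#3 (1 semitone down).
A minor seventh down from B#3 is C##3.
Up a diminished seventh from C##3: B3 (9 semitones up).

B3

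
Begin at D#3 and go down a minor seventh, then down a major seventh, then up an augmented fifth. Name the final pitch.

C##2

D#3 down a minor seventh → E#2 (10 semitones).
Down a major seventh from E#2: F#1 (11 semitones down).
Up an augmented fifth from F#1: C##2 (8 semitones up).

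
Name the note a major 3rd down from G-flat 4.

The third takes the letter from G down to E.
A major third is 4 semitones; 4 semitones down from Gb4 gives Ebb4.

E-double-flat 4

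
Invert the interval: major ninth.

minor seventh

First reduce the compound major ninth to its simple form, a major second.
Interval numbers invert to sum to nine: 2 + 7 = 9, so a second inverts to a seventh.
And major becomes minor under inversion, so we get a minor seventh.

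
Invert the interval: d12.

A4

First reduce the compound diminished twelfth to its simple form, a diminished fifth.
Interval numbers invert to sum to nine: 5 + 4 = 9, so a fifth inverts to a fourth.
Quality inverts too: diminished becomes augmented. That makes the inversion an augmented fourth.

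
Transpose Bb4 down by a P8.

Bb3

The letter stays B (same as the start), shifted an octave down.
A perfect octave spans 12 semitones, so from Bb4 the target pitch is Bb3.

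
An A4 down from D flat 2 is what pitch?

A double-flat 1

Four letter names down from D: A.
An augmented fourth spans 6 semitones, so from Db2 the target pitch is Abb1.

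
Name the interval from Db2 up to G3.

D to G spans four letter names (D-E-F-G), plus an octave — that makes it an eleventh of some quality.
Db2 to G3 spans 18 semitones — one semitone wider than the perfect eleventh (17) — giving an augmented eleventh.
(Equivalently, a compound augmented fourth: an augmented fourth plus an octave.)

augmented eleventh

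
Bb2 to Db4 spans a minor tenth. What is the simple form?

Take out an octave (7 from the number): 10 − 7 = 3.
So a minor tenth is an octave plus a minor third. The quality is unchanged.

m3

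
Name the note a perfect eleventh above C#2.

F#3

The eleventh's letter: C up four letter names plus an octave → F.
A perfect eleventh spans 17 semitones, so from C#2 the target pitch is F#3.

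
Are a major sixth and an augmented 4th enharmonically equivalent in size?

A major sixth spans 9 semitones; an augmented fourth spans 6 semitones. They differ by 3.

No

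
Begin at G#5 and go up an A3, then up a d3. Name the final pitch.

An augmented third up from G#5 is B##5.
A diminished third up from B##5 is D#6.

D#6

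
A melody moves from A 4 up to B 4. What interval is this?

major second

A to B spans two letter names (A-B) — that makes it a second of some quality.
The major second spans 2 semitones, and A4 to B4 is exactly 2 semitones — so this is a major second.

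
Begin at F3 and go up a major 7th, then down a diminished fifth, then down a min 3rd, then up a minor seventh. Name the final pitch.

E#4

A major seventh up from F3 is E4.
E4 down a diminished fifth → A#3 (6 semitones).
A minor third down from A#3 is F##3.
A minor seventh up from F##3 is E#4.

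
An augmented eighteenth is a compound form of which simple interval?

augmented 4th

Each octave removed subtracts seven from the number: 18 − 14 = 4.
That makes an augmented eighteenth a compound augmented fourth — 2 octaves plus an augmented fourth.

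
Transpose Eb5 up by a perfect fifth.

The fifth takes the letter from E up to B.
A perfect fifth spans 7 semitones, so from Eb5 the target pitch is Bb5.

Bb5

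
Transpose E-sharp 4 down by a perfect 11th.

B-sharp 2

Counting four letter names plus an octave down from E lands on B.
A perfect eleventh spans 17 semitones, so from E#4 the target pitch is B#2.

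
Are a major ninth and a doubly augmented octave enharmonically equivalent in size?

Yes

Both span 14 semitones: a major ninth and a doubly augmented octave are the same chromatic distance.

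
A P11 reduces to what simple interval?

Subtracting seven from the interval number removes an octave: 11 − 7 = 4.
That makes a perfect eleventh a compound perfect fourth — an octave plus a perfect fourth.

perfect 4th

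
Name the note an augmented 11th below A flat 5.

Counting four letter names plus an octave down from A lands on E.
An augmented eleventh is 18 semitones; 18 semitones down from Ab5 gives Ebb4.

E double-flat 4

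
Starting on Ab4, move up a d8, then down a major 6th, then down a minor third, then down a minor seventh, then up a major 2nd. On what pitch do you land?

A diminished octave up from Ab4 is Abb5.
A major sixth down from Abb5 is Cbb5.
Down a minor third from Cbb5: Abb4 (3 semitones down).
Abb4 down a minor seventh → Bbb3 (10 semitones).
Up a major second from Bbb3: Cb4 (2 semitones up).

Cb4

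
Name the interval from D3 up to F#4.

M10

D to F spans three letter names (D-E-F), plus an octave: a tenth.
The major tenth spans 16 semitones, and D3 to F#4 is exactly 16 semitones — so this is a major tenth.
(Equivalently, a compound major third: a major third plus an octave.)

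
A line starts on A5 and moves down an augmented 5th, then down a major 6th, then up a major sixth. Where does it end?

A5 down an augmented fifth → Db5 (8 semitones).
Down a major sixth from Db5: Fb4 (9 semitones down).
Up a major sixth from Fb4: Db5 (9 semitones up).

Db5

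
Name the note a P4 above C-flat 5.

F-flat 5

Four letter names up from C: F.
A perfect fourth spans 5 semitones, so from Cb5 the target pitch is Fb5.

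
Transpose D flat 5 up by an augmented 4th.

G 5

Counting four letter names up from D lands on G.
An augmented fourth is 6 semitones; 6 semitones up from Db5 gives G5.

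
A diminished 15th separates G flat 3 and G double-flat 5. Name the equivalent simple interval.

diminished octave

Subtracting seven from the interval number removes an octave: 15 − 7 = 8.
So a diminished fifteenth is an octave plus a diminished octave. The quality is unchanged.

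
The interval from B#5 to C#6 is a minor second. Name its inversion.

The rule of nine gives the new number: 9 − 2 = 7, so a second becomes a seventh.
Quality inverts too: minor becomes major. That makes the inversion a major seventh.

major 7th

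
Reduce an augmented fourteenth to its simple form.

augmented seventh

Subtracting seven from the interval number removes an octave: 14 − 7 = 7.
That makes an augmented fourteenth a compound augmented seventh — an octave plus an augmented seventh.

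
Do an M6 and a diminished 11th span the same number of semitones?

No

A major sixth is 9 semitones but a diminished eleventh is 16 semitones — different sizes.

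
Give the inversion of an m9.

First reduce the compound minor ninth to its simple form, a minor second.
Interval numbers invert to sum to nine: 2 + 7 = 9, so a second inverts to a seventh.
And minor becomes major under inversion, so we get a major seventh.

major seventh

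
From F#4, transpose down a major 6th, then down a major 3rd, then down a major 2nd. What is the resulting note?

A major sixth down from F#4 is A3.
Down a major third from A3: F3 (4 semitones down).
A major second down from F3 is Eb3.

Eb3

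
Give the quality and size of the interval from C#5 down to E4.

Descending from C#5 to E4 is the same interval as ascending E4 to C#5.
E to C spans six letter names (E-F-G-A-B-C), so the interval is some kind of sixth.
The major sixth spans 9 semitones, and E4 to C#5 is exactly 9 semitones — so this is a major sixth.

M6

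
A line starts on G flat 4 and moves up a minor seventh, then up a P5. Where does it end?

C flat 6

A minor seventh up from Gb4 is Fb5.
A perfect fifth up from Fb5 is Cb6.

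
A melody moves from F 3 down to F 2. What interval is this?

Descending from F3 to F2 is the same interval as ascending F2 to F3.
F to F is the same letter name, plus an octave: an octave.
The perfect octave spans 12 semitones, and F2 to F3 is exactly 12 semitones — so this is a perfect octave.

perfect octave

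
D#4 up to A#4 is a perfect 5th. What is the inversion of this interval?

Interval numbers invert to sum to nine: 5 + 4 = 9, so a fifth inverts to a fourth.
The quality also flips — perfect stays perfect — giving a perfect fourth.

perfect fourth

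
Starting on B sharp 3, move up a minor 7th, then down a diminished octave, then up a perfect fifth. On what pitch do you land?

E double-sharp 4

Up a minor seventh from B#3: A#4 (10 semitones up).
Down a diminished octave from A#4: A##3 (11 semitones down).
A perfect fifth up from A##3 is E##4.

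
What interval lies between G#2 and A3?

m9

G to A spans two letter names (G-A), plus an octave: a ninth.
At 13 semitones, G#2→A3 falls one short of a major ninth: minor.
(Equivalently, a compound minor second: a minor second plus an octave.)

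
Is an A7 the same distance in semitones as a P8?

An augmented seventh spans 12 semitones, and a perfect octave also spans 12 semitones — they're enharmonic.

Yes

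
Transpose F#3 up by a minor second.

G3

Counting two letter names up from F lands on G.
A minor second spans 1 semitone, so from F#3 the target pitch is G3.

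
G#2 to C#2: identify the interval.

perfect fifth

Descending from G#2 to C#2 is the same interval as ascending C#2 to G#2.
C to G spans five letter names (C-D-E-F-G): a fifth.
The perfect fifth spans 7 semitones, and C#2 to G#2 is exactly 7 semitones — so this is a perfect fifth.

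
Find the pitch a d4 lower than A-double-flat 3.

The fourth takes the letter from A down to E.
Moving 4 semitones down from Abb3 (the size of a diminished fourth) reaches Eb3.

E-flat 3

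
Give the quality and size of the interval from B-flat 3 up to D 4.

major 3rd

B to D spans three letter names (B-C-D): a third.
The major third spans 4 semitones, and Bb3 to D4 is exactly 4 semitones — so this is a major third.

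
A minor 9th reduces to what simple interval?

minor second

Take out an octave (7 from the number): 9 − 7 = 2.
Quality carries through unchanged, so the simple form is a minor second.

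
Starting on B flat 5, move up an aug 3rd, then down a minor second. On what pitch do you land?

An augmented third up from Bb5 is D#6.
D#6 down a minor second → C##6 (1 semitone).

C double-sharp 6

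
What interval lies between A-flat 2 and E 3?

A to E spans five letter names (A-B-C-D-E) — that makes it a fifth of some quality.
The perfect fifth is 7 semitones; here we have 8, one semitone wider: augmented.

augmented fifth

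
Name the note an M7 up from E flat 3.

D 4

Seven letter names up from E: D.
Moving 11 semitones up from Eb3 (the size of a major seventh) reaches D4.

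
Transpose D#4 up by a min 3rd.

The third takes the letter from D up to F.
Moving 3 semitones up from D#4 (the size of a minor third) reaches F#4.

F#4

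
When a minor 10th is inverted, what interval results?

major sixth

First reduce the compound minor tenth to its simple form, a minor third.
Interval numbers invert to sum to nine: 3 + 6 = 9, so a third inverts to a sixth.
The quality also flips — minor becomes major — giving a major sixth.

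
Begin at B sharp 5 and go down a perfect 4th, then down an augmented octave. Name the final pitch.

B#5 down a perfect fourth → F##5 (5 semitones).
An augmented octave down from F##5 is F#4.

F sharp 4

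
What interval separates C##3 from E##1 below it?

minor thirteenth

Descending from C##3 to E##1 is the same interval as ascending E##1 to C##3.
E to C spans six letter names (E-F-G-A-B-C), plus an octave — that makes it a thirteenth of some quality.
E##1 to C##3 is 20 semitones, a half step short of the major thirteenth (21), so this is minor.
(Equivalently, a compound minor sixth: a minor sixth plus an octave.)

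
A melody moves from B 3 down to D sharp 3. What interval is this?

minor 6th

Descending from B3 to D#3 is the same interval as ascending D#3 to B3.
D to B spans six letter names (D-E-F-G-A-B), so the interval is some kind of sixth.
D#3 to B3 is 8 semitones, a half step short of the major sixth (9), so this is minor.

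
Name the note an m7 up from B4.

The seventh takes the letter from B up to A.
A minor seventh is 10 semitones; 10 semitones up from B4 gives A5.

A5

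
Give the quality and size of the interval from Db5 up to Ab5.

D to A spans five letter names (D-E-F-G-A) — that makes it a fifth of some quality.
Counting semitones, Db5→Ab5 is 7, which is the perfect fifth.

P5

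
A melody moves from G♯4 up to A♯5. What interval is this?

major ninth

G to A spans two letter names (G-A), plus an octave, so the interval is some kind of ninth.
G#4 to A#5 is 14 semitones, matching the major ninth exactly, so the quality is major.
(Equivalently, a compound major second: a major second plus an octave.)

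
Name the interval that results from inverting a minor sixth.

M3

Interval numbers invert to sum to nine: 6 + 3 = 9, so a sixth inverts to a third.
Quality inverts too: minor becomes major. That makes the inversion a major third.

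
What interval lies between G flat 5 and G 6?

A8

G to G is the same letter name, plus an octave — that makes it an octave of some quality.
A perfect octave would be 12 semitones; Gb5 to G6 is 13, one semitone wider, so the interval is augmented.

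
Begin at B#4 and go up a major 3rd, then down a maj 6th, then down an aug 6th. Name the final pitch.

Up a major third from B#4: D##5 (4 semitones up).
Down a major sixth from D##5: F##4 (9 semitones down).
An augmented sixth down from F##4 is A3.

A3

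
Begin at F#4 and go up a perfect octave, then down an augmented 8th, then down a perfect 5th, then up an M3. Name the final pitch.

D4

A perfect octave up from F#4 is F#5.
F#5 down an augmented octave → F4 (13 semitones).
Down a perfect fifth from F4: Bb3 (7 semitones down).
Bb3 up a major third → D4 (4 semitones).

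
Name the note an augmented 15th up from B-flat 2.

The letter stays B (same as the start), shifted two octaves up.
An augmented fifteenth is 25 semitones; 25 semitones up from Bb2 gives B4.

B 4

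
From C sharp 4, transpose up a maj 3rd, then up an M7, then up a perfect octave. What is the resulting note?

A major third up from C#4 is E#4.
A major seventh up from E#4 is D##5.
Up a perfect octave from D##5: D##6 (12 semitones up).

D double-sharp 6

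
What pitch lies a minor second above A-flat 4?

The second takes the letter from A up to B.
A minor second spans 1 semitone, so from Ab4 the target pitch is Bbb4.

B-double-flat 4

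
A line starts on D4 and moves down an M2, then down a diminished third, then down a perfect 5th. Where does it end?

D#3

D4 down a major second → C4 (2 semitones).
Down a diminished third from C4: A#3 (2 semitones down).
Down a perfect fifth from A#3: D#3 (7 semitones down).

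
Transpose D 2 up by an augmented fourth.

Four letter names up from D: G.
An augmented fourth is 6 semitones; 6 semitones up from D2 gives G#2.

G-sharp 2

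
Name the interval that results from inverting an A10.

diminished sixth

First reduce the compound augmented tenth to its simple form, an augmented third.
The rule of nine gives the new number: 9 − 3 = 6, so a third becomes a sixth.
The quality also flips — augmented becomes diminished — giving a diminished sixth.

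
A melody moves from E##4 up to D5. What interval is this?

dd7

E to D spans seven letter names (E-F-G-A-B-C-D) — that makes it a seventh of some quality.
The major seventh is 11 semitones; here we have 8, three semitones narrower: doubly diminished.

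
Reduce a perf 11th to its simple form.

Subtracting seven from the interval number removes an octave: 11 − 7 = 4.
That makes a perfect eleventh a compound perfect fourth — an octave plus a perfect fourth.

perfect 4th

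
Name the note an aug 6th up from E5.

C##6

Six letter names up from E: C.
Moving 10 semitones up from E5 (the size of an augmented sixth) reaches C##6.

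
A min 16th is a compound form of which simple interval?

minor second

Subtracting seven from the interval number removes an octave: 16 − 14 = 2.
That makes a minor sixteenth a compound minor second — 2 octaves plus a minor second.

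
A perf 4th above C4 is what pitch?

The fourth takes the letter from C up to F.
A perfect fourth spans 5 semitones, so from C4 the target pitch is F4.

F4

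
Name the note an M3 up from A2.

Counting three letter names up from A lands on C.
A major third spans 4 semitones, so from A2 the target pitch is C#3.

C#3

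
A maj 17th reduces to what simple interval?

M3

Take out 2 octaves (14 from the number): 17 − 14 = 3.
Quality carries through unchanged, so the simple form is a major third.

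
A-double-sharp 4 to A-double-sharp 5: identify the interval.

perfect octave

A to A is the same letter name, plus an octave: an octave.
A##4 to A##5 is 12 semitones, matching the perfect octave exactly, so the quality is perfect.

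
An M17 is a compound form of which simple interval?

Subtracting seven from the interval number removes an octave: 17 − 14 = 3.
That makes a major seventeenth a compound major third — 2 octaves plus a major third.

major 3rd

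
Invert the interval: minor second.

M7

Inverted interval numbers add to nine, so a second pairs with a seventh (2 + 7 = 9).
Quality inverts too: minor becomes major. That makes the inversion a major seventh.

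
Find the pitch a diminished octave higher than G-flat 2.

For an octave the letter name doesn't change: still G, an octave up.
Moving 11 semitones up from Gb2 (the size of a diminished octave) reaches Gbb3.

G-double-flat 3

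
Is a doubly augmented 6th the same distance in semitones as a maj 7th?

Yes

A doubly augmented sixth spans 11 semitones, and a major seventh also spans 11 semitones — they're enharmonic.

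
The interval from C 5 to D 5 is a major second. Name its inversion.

m7

Inverted interval numbers add to nine, so a second pairs with a seventh (2 + 7 = 9).
The quality also flips — major becomes minor — giving a minor seventh.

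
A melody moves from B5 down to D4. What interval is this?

Descending from B5 to D4 is the same interval as ascending D4 to B5.
D to B spans six letter names (D-E-F-G-A-B), plus an octave: a thirteenth.
The major thirteenth spans 21 semitones, and D4 to B5 is exactly 21 semitones — so this is a major thirteenth.
(Equivalently, a compound major sixth: a major sixth plus an octave.)

major thirteenth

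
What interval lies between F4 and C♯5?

F to C spans five letter names (F-G-A-B-C), so the interval is some kind of fifth.
A perfect fifth would be 7 semitones; F4 to C#5 is 8, one semitone wider, so the interval is augmented.

A5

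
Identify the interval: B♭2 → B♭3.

B to B is the same letter name, plus an octave: an octave.
The perfect octave spans 12 semitones, and Bb2 to Bb3 is exactly 12 semitones — so this is a perfect octave.

perfect 8th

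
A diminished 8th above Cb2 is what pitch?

The letter stays C (same as the start), shifted an octave up.
A diminished octave spans 11 semitones, so from Cb2 the target pitch is Cbb3.

Cbb3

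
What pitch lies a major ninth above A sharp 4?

B sharp 5

Two letters up from A (plus an octave) reaches B.
A major ninth is 14 semitones; 14 semitones up from A#4 gives B#5.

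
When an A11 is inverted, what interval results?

diminished 5th

First reduce the compound augmented eleventh to its simple form, an augmented fourth.
The rule of nine gives the new number: 9 − 4 = 5, so a fourth becomes a fifth.
The quality also flips — augmented becomes diminished — giving a diminished fifth.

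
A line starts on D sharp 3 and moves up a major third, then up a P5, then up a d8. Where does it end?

A major third up from D#3 is F##3.
A perfect fifth up from F##3 is C##4.
Up a diminished octave from C##4: C#5 (11 semitones up).

C sharp 5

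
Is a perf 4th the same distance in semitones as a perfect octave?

No

A perfect fourth spans 5 semitones; a perfect octave spans 12 semitones. They differ by 7.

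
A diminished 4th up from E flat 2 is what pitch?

A double-flat 2

Counting four letter names up from E lands on A.
Moving 4 semitones up from Eb2 (the size of a diminished fourth) reaches Abb2.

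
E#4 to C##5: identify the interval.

E to C spans six letter names (E-F-G-A-B-C), so the interval is some kind of sixth.
The major sixth spans 9 semitones, and E#4 to C##5 is exactly 9 semitones — so this is a major sixth.

major 6th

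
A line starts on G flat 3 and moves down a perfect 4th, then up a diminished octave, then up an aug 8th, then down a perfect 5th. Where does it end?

G flat 4

Down a perfect fourth from Gb3: Db3 (5 semitones down).
Db3 up a diminished octave → Dbb4 (11 semitones).
Dbb4 up an augmented octave → Db5 (13 semitones).
A perfect fifth down from Db5 is Gb4.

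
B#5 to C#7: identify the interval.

B to C spans two letter names (B-C), plus an octave — that makes it a ninth of some quality.
B#5 to C#7 is 13 semitones, a half step short of the major ninth (14), so this is minor.
(Equivalently, a compound minor second: a minor second plus an octave.)

minor ninth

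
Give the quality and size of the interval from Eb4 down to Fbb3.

Descending from Eb4 to Fbb3 is the same interval as ascending Fbb3 to Eb4.
F to E spans seven letter names (F-G-A-B-C-D-E) — that makes it a seventh of some quality.
A major seventh would be 11 semitones; Fbb3 to Eb4 is 12, one semitone wider, so the interval is augmented.

augmented seventh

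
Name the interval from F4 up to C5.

perfect 5th

F to C spans five letter names (F-G-A-B-C), so the interval is some kind of fifth.
The perfect fifth spans 7 semitones, and F4 to C5 is exactly 7 semitones — so this is a perfect fifth.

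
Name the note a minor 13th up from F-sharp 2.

D 4

Six letters up from F (plus an octave) reaches D.
A minor thirteenth is 20 semitones; 20 semitones up from F#2 gives D4.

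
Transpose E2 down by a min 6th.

G#1

The sixth takes the letter from E down to G.
A minor sixth is 8 semitones; 8 semitones down from E2 gives G#1.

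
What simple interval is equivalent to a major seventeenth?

major 3rd

Each octave removed subtracts seven from the number: 17 − 14 = 3.
So a major seventeenth is 2 octaves plus a major third. The quality is unchanged.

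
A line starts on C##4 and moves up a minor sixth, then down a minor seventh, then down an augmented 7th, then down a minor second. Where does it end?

B2

A minor sixth up from C##4 is A#4.
A#4 down a minor seventh → B#3 (10 semitones).
Down an augmented seventh from B#3: C3 (12 semitones down).
C3 down a minor second → B2 (1 semitone).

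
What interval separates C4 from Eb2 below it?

M13

Descending from C4 to Eb2 is the same interval as ascending Eb2 to C4.
E to C spans six letter names (E-F-G-A-B-C), plus an octave, so the interval is some kind of thirteenth.
Eb2 to C4 is 21 semitones, matching the major thirteenth exactly, so the quality is major.
(Equivalently, a compound major sixth: a major sixth plus an octave.)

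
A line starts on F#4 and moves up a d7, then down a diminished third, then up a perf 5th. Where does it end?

G#5

A diminished seventh up from F#4 is Eb5.
Down a diminished third from Eb5: C#5 (2 semitones down).
Up a perfect fifth from C#5: G#5 (7 semitones up).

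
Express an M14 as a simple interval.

major 7th

Each octave removed subtracts seven from the number: 14 − 7 = 7.
That makes a major fourteenth a compound major seventh — an octave plus a major seventh.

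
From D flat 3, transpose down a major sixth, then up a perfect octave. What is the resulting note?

A major sixth down from Db3 is Fb2.
A perfect octave up from Fb2 is Fb3.

F flat 3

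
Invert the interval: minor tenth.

major sixth

First reduce the compound minor tenth to its simple form, a minor third.
The rule of nine gives the new number: 9 − 3 = 6, so a third becomes a sixth.
Quality inverts too: minor becomes major. That makes the inversion a major sixth.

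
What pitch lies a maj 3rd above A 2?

The third takes the letter from A up to C.
Moving 4 semitones up from A2 (the size of a major third) reaches C#3.

C sharp 3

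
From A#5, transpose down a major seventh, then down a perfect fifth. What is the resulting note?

Down a major seventh from A#5: B4 (11 semitones down).
Down a perfect fifth from B4: E4 (7 semitones down).

E4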